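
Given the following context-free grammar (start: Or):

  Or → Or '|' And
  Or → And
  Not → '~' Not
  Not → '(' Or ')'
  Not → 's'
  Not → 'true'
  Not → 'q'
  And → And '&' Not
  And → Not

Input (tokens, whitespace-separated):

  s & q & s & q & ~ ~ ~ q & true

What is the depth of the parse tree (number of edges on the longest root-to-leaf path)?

[Or [And [And [And [And [And [And [Not s]] & [Not q]] & [Not s]] & [Not q]] & [Not ~ [Not ~ [Not ~ [Not q]]]]] & [Not true]]]

8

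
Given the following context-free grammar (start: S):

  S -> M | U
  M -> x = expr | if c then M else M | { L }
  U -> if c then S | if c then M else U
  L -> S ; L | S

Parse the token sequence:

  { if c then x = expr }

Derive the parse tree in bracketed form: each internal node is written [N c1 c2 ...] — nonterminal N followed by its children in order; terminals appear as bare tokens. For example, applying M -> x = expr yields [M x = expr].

S
M
{ L }
{ S }
{ U }
{ if c then S }
{ if c then M }
{ if c then x = expr }

[S [M { [L [S [U if c then [S [M x = expr]]]]] }]]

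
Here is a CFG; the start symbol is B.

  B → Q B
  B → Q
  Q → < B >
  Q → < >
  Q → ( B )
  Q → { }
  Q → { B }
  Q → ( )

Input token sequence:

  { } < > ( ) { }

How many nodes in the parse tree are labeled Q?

[B [Q { }] [B [Q < >] [B [Q ( )] [B [Q { }]]]]]

4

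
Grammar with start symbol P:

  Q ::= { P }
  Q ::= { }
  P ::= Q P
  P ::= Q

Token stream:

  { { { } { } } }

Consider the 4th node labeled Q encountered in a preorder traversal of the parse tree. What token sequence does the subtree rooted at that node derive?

[P [Q { [P [Q { [P [Q { }] [P [Q { }]]] }]] }]]

{ }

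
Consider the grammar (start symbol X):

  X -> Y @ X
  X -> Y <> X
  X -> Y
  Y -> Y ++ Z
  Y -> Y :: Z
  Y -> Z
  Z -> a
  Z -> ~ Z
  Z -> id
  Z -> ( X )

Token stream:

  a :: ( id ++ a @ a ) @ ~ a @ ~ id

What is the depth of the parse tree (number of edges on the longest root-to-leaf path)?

7

[X [Y [Y [Z a]] :: [Z ( [X [Y [Y [Z id]] ++ [Z a]] @ [X [Y [Z a]]]] )]] @ [X [Y [Z ~ [Z a]]] @ [X [Y [Z ~ [Z id]]]]]]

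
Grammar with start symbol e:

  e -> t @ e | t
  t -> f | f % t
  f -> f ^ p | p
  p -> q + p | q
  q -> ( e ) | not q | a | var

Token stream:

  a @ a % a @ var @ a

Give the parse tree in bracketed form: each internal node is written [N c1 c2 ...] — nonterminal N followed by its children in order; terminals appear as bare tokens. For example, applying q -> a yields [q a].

[e [t [f [p [q a]]]] @ [e [t [f [p [q a]]] % [t [f [p [q a]]]]] @ [e [t [f [p [q var]]]] @ [e [t [f [p [q a]]]]]]]]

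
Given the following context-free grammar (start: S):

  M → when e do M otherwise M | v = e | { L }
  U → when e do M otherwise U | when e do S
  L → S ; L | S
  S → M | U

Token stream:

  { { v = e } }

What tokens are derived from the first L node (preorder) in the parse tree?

{ v = e }

[S [M { [L [S [M { [L [S [M v = e]]] }]]] }]]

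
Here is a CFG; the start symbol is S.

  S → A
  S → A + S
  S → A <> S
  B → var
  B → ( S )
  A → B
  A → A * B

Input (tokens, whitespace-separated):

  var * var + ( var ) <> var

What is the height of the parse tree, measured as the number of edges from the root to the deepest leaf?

7

[S [A [A [B var]] * [B var]] + [S [A [B ( [S [A [B var]]] )]] <> [S [A [B var]]]]]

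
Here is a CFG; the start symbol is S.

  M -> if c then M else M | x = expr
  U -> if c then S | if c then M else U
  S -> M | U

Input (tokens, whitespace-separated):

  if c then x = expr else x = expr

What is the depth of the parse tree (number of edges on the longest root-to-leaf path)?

[S [M if c then [M x = expr] else [M x = expr]]]

3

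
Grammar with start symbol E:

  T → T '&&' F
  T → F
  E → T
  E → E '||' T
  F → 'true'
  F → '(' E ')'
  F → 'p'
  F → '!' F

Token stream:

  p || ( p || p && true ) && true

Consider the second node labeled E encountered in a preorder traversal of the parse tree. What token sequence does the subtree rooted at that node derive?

[E [E [T [F p]]] || [T [T [F ( [E [E [T [F p]]] || [T [T [F p]] && [F true]]] )]] && [F true]]]

p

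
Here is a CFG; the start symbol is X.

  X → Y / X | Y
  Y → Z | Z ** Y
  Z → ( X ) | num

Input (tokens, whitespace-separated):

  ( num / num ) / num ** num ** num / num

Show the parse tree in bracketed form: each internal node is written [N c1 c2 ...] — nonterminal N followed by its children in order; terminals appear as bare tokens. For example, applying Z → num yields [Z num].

[X [Y [Z ( [X [Y [Z num]] / [X [Y [Z num]]]] )]] / [X [Y [Z num] ** [Y [Z num] ** [Y [Z num]]]] / [X [Y [Z num]]]]]

X
Y / X
Z / X
( X ) / X
( Y / X ) / X
( Z / X ) / X
( num / X ) / X
( num / Y ) / X
( num / Z ) / X
( num / num ) / X
( num / num ) / Y / X
( num / num ) / Z ** Y / X
( num / num ) / num ** Y / X
( num / num ) / num ** Z ** Y / X
( num / num ) / num ** num ** Y / X
( num / num ) / num ** num ** Z / X
( num / num ) / num ** num ** num / X
( num / num ) / num ** num ** num / Y
( num / num ) / num ** num ** num / Z
( num / num ) / num ** num ** num / num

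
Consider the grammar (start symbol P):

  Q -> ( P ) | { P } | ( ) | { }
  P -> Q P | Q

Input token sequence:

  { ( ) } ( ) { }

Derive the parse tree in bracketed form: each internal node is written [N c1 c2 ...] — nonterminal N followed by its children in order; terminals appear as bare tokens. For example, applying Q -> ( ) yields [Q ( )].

P
Q P
{ P } P
{ Q } P
{ ( ) } P
{ ( ) } Q P
{ ( ) } ( ) P
{ ( ) } ( ) Q
{ ( ) } ( ) { }

[P [Q { [P [Q ( )]] }] [P [Q ( )] [P [Q { }]]]]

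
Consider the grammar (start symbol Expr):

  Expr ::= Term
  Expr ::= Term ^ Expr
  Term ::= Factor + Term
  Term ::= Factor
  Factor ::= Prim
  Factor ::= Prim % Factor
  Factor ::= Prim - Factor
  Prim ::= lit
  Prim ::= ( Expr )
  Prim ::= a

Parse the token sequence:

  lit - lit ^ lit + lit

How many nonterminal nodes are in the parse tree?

13

[Expr [Term [Factor [Prim lit] - [Factor [Prim lit]]]] ^ [Expr [Term [Factor [Prim lit]] + [Term [Factor [Prim lit]]]]]]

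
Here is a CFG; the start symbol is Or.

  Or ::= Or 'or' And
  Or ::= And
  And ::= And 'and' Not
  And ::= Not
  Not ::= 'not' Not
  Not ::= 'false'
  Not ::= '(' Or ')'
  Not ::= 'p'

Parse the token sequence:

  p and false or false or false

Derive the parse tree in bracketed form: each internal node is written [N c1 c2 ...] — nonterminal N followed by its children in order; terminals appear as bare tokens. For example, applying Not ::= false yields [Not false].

[Or [Or [Or [And [And [Not p]] and [Not false]]] or [And [Not false]]] or [And [Not false]]]

Or
Or or And
Or or And or And
And or And or And
And and Not or And or And
Not and Not or And or And
p and Not or And or And
p and false or And or And
p and false or Not or And
p and false or false or And
p and false or false or Not
p and false or false or false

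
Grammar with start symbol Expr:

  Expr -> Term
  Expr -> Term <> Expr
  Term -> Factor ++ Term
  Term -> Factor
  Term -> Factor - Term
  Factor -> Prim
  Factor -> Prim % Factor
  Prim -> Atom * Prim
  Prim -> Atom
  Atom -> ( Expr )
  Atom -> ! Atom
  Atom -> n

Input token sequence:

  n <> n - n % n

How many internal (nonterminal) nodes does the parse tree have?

[Expr [Term [Factor [Prim [Atom n]]]] <> [Expr [Term [Factor [Prim [Atom n]]] - [Term [Factor [Prim [Atom n]] % [Factor [Prim [Atom n]]]]]]]]

17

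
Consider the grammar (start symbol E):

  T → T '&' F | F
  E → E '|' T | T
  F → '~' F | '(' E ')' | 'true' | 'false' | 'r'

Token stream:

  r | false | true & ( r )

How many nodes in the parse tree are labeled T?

[E [E [E [T [F r]]] | [T [F false]]] | [T [T [F true]] & [F ( [E [T [F r]]] )]]]

5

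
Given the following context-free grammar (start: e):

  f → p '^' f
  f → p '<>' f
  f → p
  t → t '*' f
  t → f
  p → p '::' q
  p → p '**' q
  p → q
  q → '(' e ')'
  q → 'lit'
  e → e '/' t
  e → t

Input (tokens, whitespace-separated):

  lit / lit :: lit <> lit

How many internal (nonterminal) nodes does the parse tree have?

[e [e [t [f [p [q lit]]]]] / [t [f [p [p [q lit]] :: [q lit]] <> [f [p [q lit]]]]]]

15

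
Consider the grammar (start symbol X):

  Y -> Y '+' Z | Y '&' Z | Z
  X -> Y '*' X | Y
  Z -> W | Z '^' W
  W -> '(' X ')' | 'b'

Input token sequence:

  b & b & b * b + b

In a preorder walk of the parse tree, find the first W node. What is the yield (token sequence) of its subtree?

[X [Y [Y [Y [Z [W b]]] & [Z [W b]]] & [Z [W b]]] * [X [Y [Y [Z [W b]]] + [Z [W b]]]]]

b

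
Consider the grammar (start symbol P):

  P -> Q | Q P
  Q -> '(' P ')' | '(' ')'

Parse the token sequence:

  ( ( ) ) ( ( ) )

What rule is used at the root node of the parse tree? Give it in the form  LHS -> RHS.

P -> Q P

[P [Q ( [P [Q ( )]] )] [P [Q ( [P [Q ( )]] )]]]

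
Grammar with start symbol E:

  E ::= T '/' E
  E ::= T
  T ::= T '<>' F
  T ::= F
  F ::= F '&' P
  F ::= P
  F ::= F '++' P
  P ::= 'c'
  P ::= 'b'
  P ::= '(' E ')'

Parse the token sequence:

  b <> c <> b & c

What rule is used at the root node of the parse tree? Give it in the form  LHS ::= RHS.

[E [T [T [T [F [P b]]] <> [F [P c]]] <> [F [F [P b]] & [P c]]]]

E ::= T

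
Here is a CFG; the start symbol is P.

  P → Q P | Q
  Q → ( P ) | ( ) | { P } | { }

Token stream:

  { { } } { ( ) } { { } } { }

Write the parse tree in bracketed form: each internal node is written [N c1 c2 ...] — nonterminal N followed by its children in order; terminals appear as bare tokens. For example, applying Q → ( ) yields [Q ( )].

P
Q P
{ P } P
{ Q } P
{ { } } P
{ { } } Q P
{ { } } { P } P
{ { } } { Q } P
{ { } } { ( ) } P
{ { } } { ( ) } Q P
{ { } } { ( ) } { P } P
{ { } } { ( ) } { Q } P
{ { } } { ( ) } { { } } P
{ { } } { ( ) } { { } } Q
{ { } } { ( ) } { { } } { }

[P [Q { [P [Q { }]] }] [P [Q { [P [Q ( )]] }] [P [Q { [P [Q { }]] }] [P [Q { }]]]]]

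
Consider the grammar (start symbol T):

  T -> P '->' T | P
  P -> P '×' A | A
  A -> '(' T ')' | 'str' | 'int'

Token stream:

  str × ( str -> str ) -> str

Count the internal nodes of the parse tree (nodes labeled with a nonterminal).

14

[T [P [P [A str]] × [A ( [T [P [A str]] -> [T [P [A str]]]] )]] -> [T [P [A str]]]]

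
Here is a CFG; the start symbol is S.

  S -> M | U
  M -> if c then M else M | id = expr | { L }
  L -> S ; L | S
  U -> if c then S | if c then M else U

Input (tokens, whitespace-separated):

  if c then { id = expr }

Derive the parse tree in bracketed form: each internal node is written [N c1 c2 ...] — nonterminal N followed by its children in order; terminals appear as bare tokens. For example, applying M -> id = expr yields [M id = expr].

[S [U if c then [S [M { [L [S [M id = expr]]] }]]]]

S
U
if c then S
if c then M
if c then { L }
if c then { S }
if c then { M }
if c then { id = expr }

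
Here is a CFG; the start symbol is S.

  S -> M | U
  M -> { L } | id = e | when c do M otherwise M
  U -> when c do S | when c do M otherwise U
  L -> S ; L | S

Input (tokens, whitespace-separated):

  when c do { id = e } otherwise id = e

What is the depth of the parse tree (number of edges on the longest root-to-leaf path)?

6

[S [M when c do [M { [L [S [M id = e]]] }] otherwise [M id = e]]]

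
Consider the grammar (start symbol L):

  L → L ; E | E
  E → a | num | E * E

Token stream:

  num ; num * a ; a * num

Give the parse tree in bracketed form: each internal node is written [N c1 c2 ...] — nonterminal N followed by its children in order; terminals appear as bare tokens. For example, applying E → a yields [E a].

L
L ; E
L ; E ; E
E ; E ; E
num ; E ; E
num ; E * E ; E
num ; num * E ; E
num ; num * a ; E
num ; num * a ; E * E
num ; num * a ; a * E
num ; num * a ; a * num

[L [L [L [E num]] ; [E [E num] * [E a]]] ; [E [E a] * [E num]]]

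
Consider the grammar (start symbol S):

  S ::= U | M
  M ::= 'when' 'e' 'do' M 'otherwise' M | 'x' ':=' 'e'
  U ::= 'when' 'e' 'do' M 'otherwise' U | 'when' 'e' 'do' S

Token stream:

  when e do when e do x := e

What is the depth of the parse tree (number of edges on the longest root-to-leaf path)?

[S [U when e do [S [U when e do [S [M x := e]]]]]]

6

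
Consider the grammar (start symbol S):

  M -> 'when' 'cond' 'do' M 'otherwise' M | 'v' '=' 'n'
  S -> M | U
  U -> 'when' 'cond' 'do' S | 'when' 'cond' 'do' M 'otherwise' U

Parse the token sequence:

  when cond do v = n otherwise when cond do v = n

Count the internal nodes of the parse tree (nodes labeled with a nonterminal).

[S [U when cond do [M v = n] otherwise [U when cond do [S [M v = n]]]]]

6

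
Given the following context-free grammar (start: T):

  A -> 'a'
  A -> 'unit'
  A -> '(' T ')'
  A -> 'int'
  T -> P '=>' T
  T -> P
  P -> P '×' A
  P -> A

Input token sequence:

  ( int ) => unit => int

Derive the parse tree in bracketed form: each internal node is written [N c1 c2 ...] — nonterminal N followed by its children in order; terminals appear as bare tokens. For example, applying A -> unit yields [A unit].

[T [P [A ( [T [P [A int]]] )]] => [T [P [A unit]] => [T [P [A int]]]]]

T
P => T
A => T
( T ) => T
( P ) => T
( A ) => T
( int ) => T
( int ) => P => T
( int ) => A => T
( int ) => unit => T
( int ) => unit => P
( int ) => unit => A
( int ) => unit => int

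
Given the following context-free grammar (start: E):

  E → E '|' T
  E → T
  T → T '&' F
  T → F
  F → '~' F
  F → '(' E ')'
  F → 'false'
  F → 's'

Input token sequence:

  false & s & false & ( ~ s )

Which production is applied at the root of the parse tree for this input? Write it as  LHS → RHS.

E → T

[E [T [T [T [T [F false]] & [F s]] & [F false]] & [F ( [E [T [F ~ [F s]]]] )]]]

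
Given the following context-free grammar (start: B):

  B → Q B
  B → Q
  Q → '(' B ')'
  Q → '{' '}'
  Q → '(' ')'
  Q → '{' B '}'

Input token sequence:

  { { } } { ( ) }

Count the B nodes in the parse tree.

[B [Q { [B [Q { }]] }] [B [Q { [B [Q ( )]] }]]]

4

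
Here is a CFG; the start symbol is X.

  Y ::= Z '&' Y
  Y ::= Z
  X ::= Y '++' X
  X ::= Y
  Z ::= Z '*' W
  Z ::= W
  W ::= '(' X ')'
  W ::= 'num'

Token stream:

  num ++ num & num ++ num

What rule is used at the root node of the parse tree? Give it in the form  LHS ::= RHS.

X ::= Y '++' X

[X [Y [Z [W num]]] ++ [X [Y [Z [W num]] & [Y [Z [W num]]]] ++ [X [Y [Z [W num]]]]]]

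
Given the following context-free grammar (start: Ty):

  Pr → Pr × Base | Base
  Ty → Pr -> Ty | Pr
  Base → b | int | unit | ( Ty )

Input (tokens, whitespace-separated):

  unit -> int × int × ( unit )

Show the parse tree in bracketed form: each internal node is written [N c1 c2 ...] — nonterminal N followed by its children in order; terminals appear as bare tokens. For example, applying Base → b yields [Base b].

Ty
Pr -> Ty
Base -> Ty
unit -> Ty
unit -> Pr
unit -> Pr × Base
unit -> Pr × Base × Base
unit -> Base × Base × Base
unit -> int × Base × Base
unit -> int × int × Base
unit -> int × int × ( Ty )
unit -> int × int × ( Pr )
unit -> int × int × ( Base )
unit -> int × int × ( unit )

[Ty [Pr [Base unit]] -> [Ty [Pr [Pr [Pr [Base int]] × [Base int]] × [Base ( [Ty [Pr [Base unit]]] )]]]]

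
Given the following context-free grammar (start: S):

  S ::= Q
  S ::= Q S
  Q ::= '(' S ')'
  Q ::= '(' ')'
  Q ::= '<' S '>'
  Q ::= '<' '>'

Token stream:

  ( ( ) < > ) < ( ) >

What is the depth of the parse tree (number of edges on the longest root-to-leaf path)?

5

[S [Q ( [S [Q ( )] [S [Q < >]]] )] [S [Q < [S [Q ( )]] >]]]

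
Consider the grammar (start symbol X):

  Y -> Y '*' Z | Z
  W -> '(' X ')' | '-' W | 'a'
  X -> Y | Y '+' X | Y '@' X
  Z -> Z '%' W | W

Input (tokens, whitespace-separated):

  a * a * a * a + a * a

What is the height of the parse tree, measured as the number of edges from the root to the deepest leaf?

7

[X [Y [Y [Y [Y [Z [W a]]] * [Z [W a]]] * [Z [W a]]] * [Z [W a]]] + [X [Y [Y [Z [W a]]] * [Z [W a]]]]]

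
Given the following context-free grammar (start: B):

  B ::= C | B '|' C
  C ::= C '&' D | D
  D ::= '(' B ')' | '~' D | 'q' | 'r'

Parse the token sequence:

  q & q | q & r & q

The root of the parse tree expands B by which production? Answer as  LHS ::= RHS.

B ::= B '|' C

[B [B [C [C [D q]] & [D q]]] | [C [C [C [D q]] & [D r]] & [D q]]]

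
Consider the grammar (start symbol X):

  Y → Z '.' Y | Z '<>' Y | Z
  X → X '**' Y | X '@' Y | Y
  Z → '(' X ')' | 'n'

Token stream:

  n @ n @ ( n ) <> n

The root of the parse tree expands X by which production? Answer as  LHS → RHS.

[X [X [X [Y [Z n]]] @ [Y [Z n]]] @ [Y [Z ( [X [Y [Z n]]] )] <> [Y [Z n]]]]

X → X '@' Y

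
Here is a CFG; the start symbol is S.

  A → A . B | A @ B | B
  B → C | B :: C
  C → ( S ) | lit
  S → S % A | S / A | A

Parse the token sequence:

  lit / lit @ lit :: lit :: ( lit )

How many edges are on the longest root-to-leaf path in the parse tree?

8

[S [S [A [B [C lit]]]] / [A [A [B [C lit]]] @ [B [B [B [C lit]] :: [C lit]] :: [C ( [S [A [B [C lit]]]] )]]]]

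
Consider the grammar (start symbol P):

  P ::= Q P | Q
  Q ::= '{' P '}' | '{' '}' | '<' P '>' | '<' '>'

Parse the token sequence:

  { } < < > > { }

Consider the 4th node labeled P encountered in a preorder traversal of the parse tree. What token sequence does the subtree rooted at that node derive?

[P [Q { }] [P [Q < [P [Q < >]] >] [P [Q { }]]]]

{ }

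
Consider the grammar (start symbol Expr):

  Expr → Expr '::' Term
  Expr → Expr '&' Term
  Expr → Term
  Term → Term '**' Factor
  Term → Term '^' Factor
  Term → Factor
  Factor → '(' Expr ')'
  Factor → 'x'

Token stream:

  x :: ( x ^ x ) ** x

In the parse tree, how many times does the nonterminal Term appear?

5

[Expr [Expr [Term [Factor x]]] :: [Term [Term [Factor ( [Expr [Term [Term [Factor x]] ^ [Factor x]]] )]] ** [Factor x]]]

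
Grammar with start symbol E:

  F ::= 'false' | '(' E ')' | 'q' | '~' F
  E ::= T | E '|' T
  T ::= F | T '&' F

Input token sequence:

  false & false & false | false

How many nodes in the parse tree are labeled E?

[E [E [T [T [T [F false]] & [F false]] & [F false]]] | [T [F false]]]

2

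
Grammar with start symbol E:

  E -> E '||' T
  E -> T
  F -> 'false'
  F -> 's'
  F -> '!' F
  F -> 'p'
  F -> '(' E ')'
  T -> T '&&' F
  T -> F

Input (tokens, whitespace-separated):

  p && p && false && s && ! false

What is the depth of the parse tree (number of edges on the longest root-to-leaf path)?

[E [T [T [T [T [T [F p]] && [F p]] && [F false]] && [F s]] && [F ! [F false]]]]

7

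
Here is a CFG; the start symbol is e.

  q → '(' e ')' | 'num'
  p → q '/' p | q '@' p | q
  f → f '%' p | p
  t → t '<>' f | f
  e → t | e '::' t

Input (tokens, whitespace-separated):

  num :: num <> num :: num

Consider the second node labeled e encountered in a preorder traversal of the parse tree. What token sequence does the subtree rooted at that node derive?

num :: num <> num

[e [e [e [t [f [p [q num]]]]] :: [t [t [f [p [q num]]]] <> [f [p [q num]]]]] :: [t [f [p [q num]]]]]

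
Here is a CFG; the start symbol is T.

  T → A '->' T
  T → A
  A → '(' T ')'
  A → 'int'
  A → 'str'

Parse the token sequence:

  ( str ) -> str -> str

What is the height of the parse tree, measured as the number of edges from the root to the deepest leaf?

[T [A ( [T [A str]] )] -> [T [A str] -> [T [A str]]]]

4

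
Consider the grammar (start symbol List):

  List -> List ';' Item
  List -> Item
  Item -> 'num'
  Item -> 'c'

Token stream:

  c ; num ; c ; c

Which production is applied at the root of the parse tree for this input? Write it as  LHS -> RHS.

[List [List [List [List [Item c]] ; [Item num]] ; [Item c]] ; [Item c]]

List -> List ';' Item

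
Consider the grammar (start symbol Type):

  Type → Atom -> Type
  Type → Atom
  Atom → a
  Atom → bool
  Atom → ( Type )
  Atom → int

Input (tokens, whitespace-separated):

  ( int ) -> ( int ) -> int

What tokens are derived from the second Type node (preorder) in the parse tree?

[Type [Atom ( [Type [Atom int]] )] -> [Type [Atom ( [Type [Atom int]] )] -> [Type [Atom int]]]]

int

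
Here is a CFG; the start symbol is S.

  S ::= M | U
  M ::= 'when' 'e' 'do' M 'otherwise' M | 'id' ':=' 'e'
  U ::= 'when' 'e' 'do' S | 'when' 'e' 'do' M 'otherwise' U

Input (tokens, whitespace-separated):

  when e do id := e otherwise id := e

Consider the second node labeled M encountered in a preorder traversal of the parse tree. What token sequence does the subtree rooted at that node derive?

id := e

[S [M when e do [M id := e] otherwise [M id := e]]]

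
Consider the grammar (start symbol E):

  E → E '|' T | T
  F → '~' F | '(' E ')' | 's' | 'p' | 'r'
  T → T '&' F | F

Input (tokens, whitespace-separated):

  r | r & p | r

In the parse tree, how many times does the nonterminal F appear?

[E [E [E [T [F r]]] | [T [T [F r]] & [F p]]] | [T [F r]]]

4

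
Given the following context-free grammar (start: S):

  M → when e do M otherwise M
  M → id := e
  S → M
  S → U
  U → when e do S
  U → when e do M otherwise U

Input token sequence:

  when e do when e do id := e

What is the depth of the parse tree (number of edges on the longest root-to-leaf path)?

[S [U when e do [S [U when e do [S [M id := e]]]]]]

6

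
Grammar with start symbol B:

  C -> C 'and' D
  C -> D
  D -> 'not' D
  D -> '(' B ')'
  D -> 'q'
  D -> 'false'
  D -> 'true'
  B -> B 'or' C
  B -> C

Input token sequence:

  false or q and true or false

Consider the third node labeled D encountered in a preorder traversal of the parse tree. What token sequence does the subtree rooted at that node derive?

[B [B [B [C [D false]]] or [C [C [D q]] and [D true]]] or [C [D false]]]

true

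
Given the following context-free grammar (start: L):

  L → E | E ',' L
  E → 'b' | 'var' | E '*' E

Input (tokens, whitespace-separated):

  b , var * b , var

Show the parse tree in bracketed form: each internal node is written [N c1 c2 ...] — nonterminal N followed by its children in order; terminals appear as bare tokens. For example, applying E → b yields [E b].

L
E , L
b , L
b , E , L
b , E * E , L
b , var * E , L
b , var * b , L
b , var * b , E
b , var * b , var

[L [E b] , [L [E [E var] * [E b]] , [L [E var]]]]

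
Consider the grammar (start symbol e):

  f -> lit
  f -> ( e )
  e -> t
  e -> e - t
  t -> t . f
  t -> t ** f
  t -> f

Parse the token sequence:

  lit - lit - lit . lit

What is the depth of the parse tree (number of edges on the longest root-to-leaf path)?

[e [e [e [t [f lit]]] - [t [f lit]]] - [t [t [f lit]] . [f lit]]]

5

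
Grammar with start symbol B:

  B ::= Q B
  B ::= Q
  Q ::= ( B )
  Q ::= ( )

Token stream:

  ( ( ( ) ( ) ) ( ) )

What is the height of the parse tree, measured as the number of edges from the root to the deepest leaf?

[B [Q ( [B [Q ( [B [Q ( )] [B [Q ( )]]] )] [B [Q ( )]]] )]]

7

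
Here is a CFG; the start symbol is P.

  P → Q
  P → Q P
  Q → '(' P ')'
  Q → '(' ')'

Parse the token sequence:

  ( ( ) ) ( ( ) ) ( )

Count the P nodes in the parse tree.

5

[P [Q ( [P [Q ( )]] )] [P [Q ( [P [Q ( )]] )] [P [Q ( )]]]]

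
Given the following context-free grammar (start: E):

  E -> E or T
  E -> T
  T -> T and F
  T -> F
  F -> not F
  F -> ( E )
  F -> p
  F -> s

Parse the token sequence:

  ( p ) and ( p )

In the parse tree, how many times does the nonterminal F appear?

[E [T [T [F ( [E [T [F p]]] )]] and [F ( [E [T [F p]]] )]]]

4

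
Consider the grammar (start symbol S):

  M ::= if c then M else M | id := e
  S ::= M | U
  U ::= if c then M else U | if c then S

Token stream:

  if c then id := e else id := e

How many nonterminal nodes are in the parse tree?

4

[S [M if c then [M id := e] else [M id := e]]]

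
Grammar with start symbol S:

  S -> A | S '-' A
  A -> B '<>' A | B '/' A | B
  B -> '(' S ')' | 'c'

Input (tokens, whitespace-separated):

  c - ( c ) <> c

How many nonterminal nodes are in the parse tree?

[S [S [A [B c]]] - [A [B ( [S [A [B c]]] )] <> [A [B c]]]]

11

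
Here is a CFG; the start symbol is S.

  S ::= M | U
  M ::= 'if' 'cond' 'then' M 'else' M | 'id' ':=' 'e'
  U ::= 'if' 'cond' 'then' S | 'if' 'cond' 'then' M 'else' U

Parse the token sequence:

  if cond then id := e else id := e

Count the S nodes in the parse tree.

[S [M if cond then [M id := e] else [M id := e]]]

1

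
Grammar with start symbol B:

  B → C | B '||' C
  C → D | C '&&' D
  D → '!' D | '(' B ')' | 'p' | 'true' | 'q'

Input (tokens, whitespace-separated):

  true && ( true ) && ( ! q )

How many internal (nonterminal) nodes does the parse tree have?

[B [C [C [C [D true]] && [D ( [B [C [D true]]] )]] && [D ( [B [C [D ! [D q]]]] )]]]

14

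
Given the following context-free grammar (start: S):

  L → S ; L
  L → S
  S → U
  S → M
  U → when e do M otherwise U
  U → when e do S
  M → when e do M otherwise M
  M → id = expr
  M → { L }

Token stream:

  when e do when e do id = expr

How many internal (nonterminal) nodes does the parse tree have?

[S [U when e do [S [U when e do [S [M id = expr]]]]]]

6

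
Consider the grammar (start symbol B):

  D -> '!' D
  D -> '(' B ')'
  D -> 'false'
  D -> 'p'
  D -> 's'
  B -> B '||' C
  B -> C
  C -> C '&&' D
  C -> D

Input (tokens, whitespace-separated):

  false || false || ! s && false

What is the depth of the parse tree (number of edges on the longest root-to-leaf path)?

[B [B [B [C [D false]]] || [C [D false]]] || [C [C [D ! [D s]]] && [D false]]]

5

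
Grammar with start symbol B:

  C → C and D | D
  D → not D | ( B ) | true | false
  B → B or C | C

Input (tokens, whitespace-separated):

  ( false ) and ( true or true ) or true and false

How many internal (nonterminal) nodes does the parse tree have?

19

[B [B [C [C [D ( [B [C [D false]]] )]] and [D ( [B [B [C [D true]]] or [C [D true]]] )]]] or [C [C [D true]] and [D false]]]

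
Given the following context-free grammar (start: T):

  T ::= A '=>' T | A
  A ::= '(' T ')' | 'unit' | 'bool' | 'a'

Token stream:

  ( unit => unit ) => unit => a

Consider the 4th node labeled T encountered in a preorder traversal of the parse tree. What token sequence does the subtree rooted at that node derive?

[T [A ( [T [A unit] => [T [A unit]]] )] => [T [A unit] => [T [A a]]]]

unit => a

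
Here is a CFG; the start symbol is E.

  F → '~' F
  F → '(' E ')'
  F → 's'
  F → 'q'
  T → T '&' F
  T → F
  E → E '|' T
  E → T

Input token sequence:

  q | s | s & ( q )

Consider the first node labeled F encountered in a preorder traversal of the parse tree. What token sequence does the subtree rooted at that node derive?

q

[E [E [E [T [F q]]] | [T [F s]]] | [T [T [F s]] & [F ( [E [T [F q]]] )]]]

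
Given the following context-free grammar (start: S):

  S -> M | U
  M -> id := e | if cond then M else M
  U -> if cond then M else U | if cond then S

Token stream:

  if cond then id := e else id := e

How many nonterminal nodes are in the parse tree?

4

[S [M if cond then [M id := e] else [M id := e]]]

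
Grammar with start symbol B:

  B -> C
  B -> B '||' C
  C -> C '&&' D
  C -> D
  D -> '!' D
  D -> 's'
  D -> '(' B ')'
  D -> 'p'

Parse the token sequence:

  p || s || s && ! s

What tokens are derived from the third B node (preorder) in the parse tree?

p

[B [B [B [C [D p]]] || [C [D s]]] || [C [C [D s]] && [D ! [D s]]]]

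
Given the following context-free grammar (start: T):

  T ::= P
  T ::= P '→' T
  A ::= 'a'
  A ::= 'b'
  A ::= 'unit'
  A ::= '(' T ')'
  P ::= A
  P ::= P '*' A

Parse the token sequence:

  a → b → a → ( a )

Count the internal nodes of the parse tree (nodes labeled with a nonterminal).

[T [P [A a]] → [T [P [A b]] → [T [P [A a]] → [T [P [A ( [T [P [A a]]] )]]]]]]

15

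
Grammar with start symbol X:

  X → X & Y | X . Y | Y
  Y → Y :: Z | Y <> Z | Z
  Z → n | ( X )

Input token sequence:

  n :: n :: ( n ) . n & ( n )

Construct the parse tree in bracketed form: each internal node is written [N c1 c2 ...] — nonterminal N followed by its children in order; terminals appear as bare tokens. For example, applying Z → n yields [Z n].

X
X & Y
X . Y & Y
Y . Y & Y
Y :: Z . Y & Y
Y :: Z :: Z . Y & Y
Z :: Z :: Z . Y & Y
n :: Z :: Z . Y & Y
n :: n :: Z . Y & Y
n :: n :: ( X ) . Y & Y
n :: n :: ( Y ) . Y & Y
n :: n :: ( Z ) . Y & Y
n :: n :: ( n ) . Y & Y
n :: n :: ( n ) . Z & Y
n :: n :: ( n ) . n & Y
n :: n :: ( n ) . n & Z
n :: n :: ( n ) . n & ( X )
n :: n :: ( n ) . n & ( Y )
n :: n :: ( n ) . n & ( Z )
n :: n :: ( n ) . n & ( n )

[X [X [X [Y [Y [Y [Z n]] :: [Z n]] :: [Z ( [X [Y [Z n]]] )]]] . [Y [Z n]]] & [Y [Z ( [X [Y [Z n]]] )]]]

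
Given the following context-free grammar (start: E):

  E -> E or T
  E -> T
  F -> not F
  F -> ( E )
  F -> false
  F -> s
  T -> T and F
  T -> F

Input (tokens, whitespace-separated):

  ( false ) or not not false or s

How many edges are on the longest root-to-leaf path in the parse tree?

8

[E [E [E [T [F ( [E [T [F false]]] )]]] or [T [F not [F not [F false]]]]] or [T [F s]]]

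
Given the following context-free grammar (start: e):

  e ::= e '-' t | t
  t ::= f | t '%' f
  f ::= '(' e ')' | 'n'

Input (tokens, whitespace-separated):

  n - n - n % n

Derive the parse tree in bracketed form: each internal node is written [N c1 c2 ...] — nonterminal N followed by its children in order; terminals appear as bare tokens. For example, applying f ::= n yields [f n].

e
e - t
e - t - t
t - t - t
f - t - t
n - t - t
n - f - t
n - n - t
n - n - t % f
n - n - f % f
n - n - n % f
n - n - n % n

[e [e [e [t [f n]]] - [t [f n]]] - [t [t [f n]] % [f n]]]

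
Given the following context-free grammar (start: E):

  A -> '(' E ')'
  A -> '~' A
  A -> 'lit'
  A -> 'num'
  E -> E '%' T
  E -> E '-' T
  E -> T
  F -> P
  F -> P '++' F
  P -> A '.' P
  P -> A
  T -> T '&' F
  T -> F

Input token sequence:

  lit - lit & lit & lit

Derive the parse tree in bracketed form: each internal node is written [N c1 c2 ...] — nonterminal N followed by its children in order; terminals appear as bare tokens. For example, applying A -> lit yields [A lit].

E
E - T
T - T
F - T
P - T
A - T
lit - T
lit - T & F
lit - T & F & F
lit - F & F & F
lit - P & F & F
lit - A & F & F
lit - lit & F & F
lit - lit & P & F
lit - lit & A & F
lit - lit & lit & F
lit - lit & lit & P
lit - lit & lit & A
lit - lit & lit & lit

[E [E [T [F [P [A lit]]]]] - [T [T [T [F [P [A lit]]]] & [F [P [A lit]]]] & [F [P [A lit]]]]]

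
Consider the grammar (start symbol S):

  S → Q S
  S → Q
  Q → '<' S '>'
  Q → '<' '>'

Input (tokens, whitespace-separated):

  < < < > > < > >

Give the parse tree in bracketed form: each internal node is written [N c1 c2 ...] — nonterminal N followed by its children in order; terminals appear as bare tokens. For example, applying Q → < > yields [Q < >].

[S [Q < [S [Q < [S [Q < >]] >] [S [Q < >]]] >]]

S
Q
< S >
< Q S >
< < S > S >
< < Q > S >
< < < > > S >
< < < > > Q >
< < < > > < > >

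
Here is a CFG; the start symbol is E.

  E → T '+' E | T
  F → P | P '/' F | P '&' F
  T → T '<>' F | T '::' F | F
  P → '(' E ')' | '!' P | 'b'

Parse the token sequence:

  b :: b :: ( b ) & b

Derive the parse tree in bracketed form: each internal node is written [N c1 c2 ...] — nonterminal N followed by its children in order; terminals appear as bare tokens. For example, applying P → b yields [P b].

E
T
T :: F
T :: F :: F
F :: F :: F
P :: F :: F
b :: F :: F
b :: P :: F
b :: b :: F
b :: b :: P & F
b :: b :: ( E ) & F
b :: b :: ( T ) & F
b :: b :: ( F ) & F
b :: b :: ( P ) & F
b :: b :: ( b ) & F
b :: b :: ( b ) & P
b :: b :: ( b ) & b

[E [T [T [T [F [P b]]] :: [F [P b]]] :: [F [P ( [E [T [F [P b]]]] )] & [F [P b]]]]]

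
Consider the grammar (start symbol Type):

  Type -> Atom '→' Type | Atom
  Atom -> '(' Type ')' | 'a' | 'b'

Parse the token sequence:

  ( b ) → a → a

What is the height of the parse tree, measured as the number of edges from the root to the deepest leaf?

4

[Type [Atom ( [Type [Atom b]] )] → [Type [Atom a] → [Type [Atom a]]]]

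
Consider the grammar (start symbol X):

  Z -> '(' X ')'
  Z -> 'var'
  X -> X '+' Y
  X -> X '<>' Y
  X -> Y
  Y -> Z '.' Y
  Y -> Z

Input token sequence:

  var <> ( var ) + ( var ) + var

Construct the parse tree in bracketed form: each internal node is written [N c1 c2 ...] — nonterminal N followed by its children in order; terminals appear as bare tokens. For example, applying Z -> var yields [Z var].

[X [X [X [X [Y [Z var]]] <> [Y [Z ( [X [Y [Z var]]] )]]] + [Y [Z ( [X [Y [Z var]]] )]]] + [Y [Z var]]]

X
X + Y
X + Y + Y
X <> Y + Y + Y
Y <> Y + Y + Y
Z <> Y + Y + Y
var <> Y + Y + Y
var <> Z + Y + Y
var <> ( X ) + Y + Y
var <> ( Y ) + Y + Y
var <> ( Z ) + Y + Y
var <> ( var ) + Y + Y
var <> ( var ) + Z + Y
var <> ( var ) + ( X ) + Y
var <> ( var ) + ( Y ) + Y
var <> ( var ) + ( Z ) + Y
var <> ( var ) + ( var ) + Y
var <> ( var ) + ( var ) + Z
var <> ( var ) + ( var ) + var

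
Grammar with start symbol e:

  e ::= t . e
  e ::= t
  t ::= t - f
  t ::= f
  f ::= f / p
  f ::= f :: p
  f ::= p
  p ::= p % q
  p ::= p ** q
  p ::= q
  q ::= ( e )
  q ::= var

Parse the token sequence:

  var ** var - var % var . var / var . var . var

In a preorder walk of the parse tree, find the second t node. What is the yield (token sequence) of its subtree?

var ** var

[e [t [t [f [p [p [q var]] ** [q var]]]] - [f [p [p [q var]] % [q var]]]] . [e [t [f [f [p [q var]]] / [p [q var]]]] . [e [t [f [p [q var]]]] . [e [t [f [p [q var]]]]]]]]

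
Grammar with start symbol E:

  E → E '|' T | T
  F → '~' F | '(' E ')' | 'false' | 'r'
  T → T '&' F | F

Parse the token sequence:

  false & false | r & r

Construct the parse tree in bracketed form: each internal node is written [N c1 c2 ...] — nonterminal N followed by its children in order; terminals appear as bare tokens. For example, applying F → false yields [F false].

E
E | T
T | T
T & F | T
F & F | T
false & F | T
false & false | T
false & false | T & F
false & false | F & F
false & false | r & F
false & false | r & r

[E [E [T [T [F false]] & [F false]]] | [T [T [F r]] & [F r]]]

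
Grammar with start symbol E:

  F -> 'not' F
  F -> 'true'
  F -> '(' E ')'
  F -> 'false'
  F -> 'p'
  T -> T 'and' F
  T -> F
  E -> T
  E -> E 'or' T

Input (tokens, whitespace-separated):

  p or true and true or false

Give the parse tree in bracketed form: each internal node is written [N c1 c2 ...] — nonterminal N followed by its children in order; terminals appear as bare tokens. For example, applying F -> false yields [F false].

E
E or T
E or T or T
T or T or T
F or T or T
p or T or T
p or T and F or T
p or F and F or T
p or true and F or T
p or true and true or T
p or true and true or F
p or true and true or false

[E [E [E [T [F p]]] or [T [T [F true]] and [F true]]] or [T [F false]]]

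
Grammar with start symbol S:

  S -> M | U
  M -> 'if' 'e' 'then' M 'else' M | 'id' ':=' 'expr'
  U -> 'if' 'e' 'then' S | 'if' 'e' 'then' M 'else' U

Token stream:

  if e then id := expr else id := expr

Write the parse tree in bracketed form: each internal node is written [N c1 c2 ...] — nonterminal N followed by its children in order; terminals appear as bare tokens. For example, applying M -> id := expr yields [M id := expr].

[S [M if e then [M id := expr] else [M id := expr]]]

S
M
if e then M else M
if e then id := expr else M
if e then id := expr else id := expr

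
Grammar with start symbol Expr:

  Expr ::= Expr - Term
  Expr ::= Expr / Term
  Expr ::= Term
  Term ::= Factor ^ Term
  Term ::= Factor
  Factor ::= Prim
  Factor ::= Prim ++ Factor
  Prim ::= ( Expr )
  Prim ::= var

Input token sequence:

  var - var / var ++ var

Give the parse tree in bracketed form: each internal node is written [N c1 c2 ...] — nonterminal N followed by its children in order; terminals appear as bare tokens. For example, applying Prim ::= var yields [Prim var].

Expr
Expr / Term
Expr - Term / Term
Term - Term / Term
Factor - Term / Term
Prim - Term / Term
var - Term / Term
var - Factor / Term
var - Prim / Term
var - var / Term
var - var / Factor
var - var / Prim ++ Factor
var - var / var ++ Factor
var - var / var ++ Prim
var - var / var ++ var

[Expr [Expr [Expr [Term [Factor [Prim var]]]] - [Term [Factor [Prim var]]]] / [Term [Factor [Prim var] ++ [Factor [Prim var]]]]]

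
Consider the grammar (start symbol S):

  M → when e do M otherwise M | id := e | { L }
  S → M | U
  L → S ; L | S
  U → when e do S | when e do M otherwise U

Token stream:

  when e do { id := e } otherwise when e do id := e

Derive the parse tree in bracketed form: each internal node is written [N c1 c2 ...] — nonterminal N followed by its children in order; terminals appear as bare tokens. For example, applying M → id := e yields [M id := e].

[S [U when e do [M { [L [S [M id := e]]] }] otherwise [U when e do [S [M id := e]]]]]

S
U
when e do M otherwise U
when e do { L } otherwise U
when e do { S } otherwise U
when e do { M } otherwise U
when e do { id := e } otherwise U
when e do { id := e } otherwise when e do S
when e do { id := e } otherwise when e do M
when e do { id := e } otherwise when e do id := e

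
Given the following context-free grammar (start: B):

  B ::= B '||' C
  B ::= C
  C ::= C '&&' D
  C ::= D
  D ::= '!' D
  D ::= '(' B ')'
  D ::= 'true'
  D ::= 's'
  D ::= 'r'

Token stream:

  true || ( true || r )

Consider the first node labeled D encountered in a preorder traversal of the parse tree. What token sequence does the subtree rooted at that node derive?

true

[B [B [C [D true]]] || [C [D ( [B [B [C [D true]]] || [C [D r]]] )]]]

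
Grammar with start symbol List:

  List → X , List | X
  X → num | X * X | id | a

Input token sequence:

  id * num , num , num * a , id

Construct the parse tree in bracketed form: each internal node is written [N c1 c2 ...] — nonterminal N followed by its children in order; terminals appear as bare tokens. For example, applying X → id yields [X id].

List
X , List
X * X , List
id * X , List
id * num , List
id * num , X , List
id * num , num , List
id * num , num , X , List
id * num , num , X * X , List
id * num , num , num * X , List
id * num , num , num * a , List
id * num , num , num * a , X
id * num , num , num * a , id

[List [X [X id] * [X num]] , [List [X num] , [List [X [X num] * [X a]] , [List [X id]]]]]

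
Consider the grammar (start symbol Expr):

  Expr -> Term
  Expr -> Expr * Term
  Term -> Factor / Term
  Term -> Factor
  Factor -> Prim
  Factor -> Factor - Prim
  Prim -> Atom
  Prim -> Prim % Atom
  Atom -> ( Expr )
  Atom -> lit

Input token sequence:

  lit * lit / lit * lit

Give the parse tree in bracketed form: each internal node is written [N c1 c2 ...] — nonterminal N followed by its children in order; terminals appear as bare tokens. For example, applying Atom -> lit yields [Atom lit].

Expr
Expr * Term
Expr * Term * Term
Term * Term * Term
Factor * Term * Term
Prim * Term * Term
Atom * Term * Term
lit * Term * Term
lit * Factor / Term * Term
lit * Prim / Term * Term
lit * Atom / Term * Term
lit * lit / Term * Term
lit * lit / Factor * Term
lit * lit / Prim * Term
lit * lit / Atom * Term
lit * lit / lit * Term
lit * lit / lit * Factor
lit * lit / lit * Prim
lit * lit / lit * Atom
lit * lit / lit * lit

[Expr [Expr [Expr [Term [Factor [Prim [Atom lit]]]]] * [Term [Factor [Prim [Atom lit]]] / [Term [Factor [Prim [Atom lit]]]]]] * [Term [Factor [Prim [Atom lit]]]]]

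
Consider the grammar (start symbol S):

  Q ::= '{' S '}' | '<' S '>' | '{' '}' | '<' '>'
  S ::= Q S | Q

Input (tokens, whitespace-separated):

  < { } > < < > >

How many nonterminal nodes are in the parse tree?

8

[S [Q < [S [Q { }]] >] [S [Q < [S [Q < >]] >]]]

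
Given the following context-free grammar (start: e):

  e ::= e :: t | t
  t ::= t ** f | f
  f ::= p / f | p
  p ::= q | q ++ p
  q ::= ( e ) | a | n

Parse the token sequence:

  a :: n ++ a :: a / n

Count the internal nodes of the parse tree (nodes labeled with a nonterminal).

[e [e [e [t [f [p [q a]]]]] :: [t [f [p [q n] ++ [p [q a]]]]]] :: [t [f [p [q a]] / [f [p [q n]]]]]]

20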